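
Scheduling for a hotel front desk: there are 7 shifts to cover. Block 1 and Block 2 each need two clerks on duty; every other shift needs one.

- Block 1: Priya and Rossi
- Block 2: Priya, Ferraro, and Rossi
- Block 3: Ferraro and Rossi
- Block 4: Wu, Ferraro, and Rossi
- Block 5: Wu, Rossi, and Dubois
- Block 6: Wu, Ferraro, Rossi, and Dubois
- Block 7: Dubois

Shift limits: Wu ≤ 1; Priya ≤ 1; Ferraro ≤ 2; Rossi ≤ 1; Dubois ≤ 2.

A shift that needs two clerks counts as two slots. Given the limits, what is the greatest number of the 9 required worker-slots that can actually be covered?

Total capacity across all clerks is 1+1+2+1+2 = 7, and 9 slots are needed, so at most 7 can be filled.
An assignment achieving 7: Block 1→Priya+Rossi, Block 2→Ferraro, Block 3→Ferraro, Block 4→Wu, Block 5→Dubois, Block 7→Dubois.
Loads: Wu 1/1, Priya 1/1, Ferraro 2/2, Rossi 1/1, Dubois 2/2.

7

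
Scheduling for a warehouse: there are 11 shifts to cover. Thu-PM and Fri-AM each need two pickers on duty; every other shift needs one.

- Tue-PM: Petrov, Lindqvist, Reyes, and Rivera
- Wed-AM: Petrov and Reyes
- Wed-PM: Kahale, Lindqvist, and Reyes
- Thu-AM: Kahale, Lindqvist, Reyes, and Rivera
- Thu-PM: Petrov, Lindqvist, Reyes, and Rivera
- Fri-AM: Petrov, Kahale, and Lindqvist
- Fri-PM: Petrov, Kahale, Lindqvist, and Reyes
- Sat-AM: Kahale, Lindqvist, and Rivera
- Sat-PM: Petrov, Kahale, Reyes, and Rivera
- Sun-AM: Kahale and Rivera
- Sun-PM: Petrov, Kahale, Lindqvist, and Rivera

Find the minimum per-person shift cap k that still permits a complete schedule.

3

With 5 pickers and 13 worker-slots to fill, someone must work at least ⌈13/5⌉ = 3 shifts, so k ≥ 3.
k = 3 works: Tue-PM→Petrov, Wed-AM→Petrov, Wed-PM→Kahale, Thu-AM→Lindqvist, Thu-PM→Reyes+Rivera, Fri-AM→Petrov+Kahale, Fri-PM→Lindqvist, Sat-AM→Lindqvist, Sat-PM→Reyes, Sun-AM→Kahale, Sun-PM→Rivera.
Loads: Petrov 3, Kahale 3, Lindqvist 3, Reyes 2, Rivera 2 — all ≤ 3.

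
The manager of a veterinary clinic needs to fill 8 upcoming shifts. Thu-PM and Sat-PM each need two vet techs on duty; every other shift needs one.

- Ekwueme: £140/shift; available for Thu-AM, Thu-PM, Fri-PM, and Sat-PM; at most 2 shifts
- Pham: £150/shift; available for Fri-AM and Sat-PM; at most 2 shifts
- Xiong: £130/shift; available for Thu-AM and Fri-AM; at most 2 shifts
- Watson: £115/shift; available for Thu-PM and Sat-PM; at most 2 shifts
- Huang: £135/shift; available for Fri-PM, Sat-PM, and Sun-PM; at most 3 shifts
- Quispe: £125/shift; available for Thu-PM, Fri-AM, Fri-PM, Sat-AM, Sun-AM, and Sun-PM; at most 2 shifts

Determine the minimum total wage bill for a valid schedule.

Sat-AM can only be covered by Quispe, so that assignment is forced.
Sun-AM can only be covered by Quispe, so that assignment is forced.
Picking the cheapest available vet tech for each shift independently would cost £1245, but that ignores the shift limits.
An optimal schedule: Thu-AM→Xiong, Thu-PM→Watson+Ekwueme, Fri-AM→Xiong, Fri-PM→Huang, Sat-AM→Quispe, Sat-PM→Watson+Huang, Sun-AM→Quispe, Sun-PM→Huang.
Total: 130 + 115 + 140 + 130 + 135 + 125 + 115 + 135 + 125 + 135 = £1285.

£1285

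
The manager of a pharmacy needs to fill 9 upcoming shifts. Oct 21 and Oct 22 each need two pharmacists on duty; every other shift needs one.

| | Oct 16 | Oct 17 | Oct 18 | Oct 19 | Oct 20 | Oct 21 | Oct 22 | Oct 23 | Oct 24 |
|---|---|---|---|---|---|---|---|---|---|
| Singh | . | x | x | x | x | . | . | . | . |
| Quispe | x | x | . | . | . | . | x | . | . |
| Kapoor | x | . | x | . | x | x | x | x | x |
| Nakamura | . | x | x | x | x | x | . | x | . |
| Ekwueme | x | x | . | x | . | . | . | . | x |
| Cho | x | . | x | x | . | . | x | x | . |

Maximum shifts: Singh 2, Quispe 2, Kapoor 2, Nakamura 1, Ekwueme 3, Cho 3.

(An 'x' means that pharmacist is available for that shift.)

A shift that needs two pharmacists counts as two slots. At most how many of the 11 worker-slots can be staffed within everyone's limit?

Total capacity across all pharmacists is 2+2+2+1+3+3 = 13, and 11 slots are needed, so at most 11 can be filled.
An assignment achieving 11: Oct 16→Quispe, Oct 17→Singh, Oct 18→Cho, Oct 19→Ekwueme, Oct 20→Singh, Oct 21→Kapoor+Nakamura, Oct 22→Quispe+Cho, Oct 23→Cho, Oct 24→Kapoor.
Loads: Singh 2/2, Quispe 2/2, Kapoor 2/2, Nakamura 1/1, Ekwueme 1/3, Cho 3/3.

11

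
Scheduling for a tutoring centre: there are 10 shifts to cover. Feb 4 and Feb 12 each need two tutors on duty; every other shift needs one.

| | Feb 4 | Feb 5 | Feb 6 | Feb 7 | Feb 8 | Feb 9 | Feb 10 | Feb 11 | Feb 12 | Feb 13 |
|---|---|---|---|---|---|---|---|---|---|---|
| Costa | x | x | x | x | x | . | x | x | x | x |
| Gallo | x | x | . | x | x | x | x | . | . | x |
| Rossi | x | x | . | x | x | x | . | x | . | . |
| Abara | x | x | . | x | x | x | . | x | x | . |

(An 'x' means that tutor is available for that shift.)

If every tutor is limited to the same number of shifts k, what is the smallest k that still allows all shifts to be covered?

3

With 4 tutors and 12 worker-slots to fill, someone must work at least ⌈12/4⌉ = 3 shifts, so k ≥ 3.
k = 3 works: Feb 4→Rossi+Abara, Feb 5→Gallo, Feb 6→Costa, Feb 7→Rossi, Feb 8→Abara, Feb 9→Gallo, Feb 10→Costa, Feb 11→Rossi, Feb 12→Costa+Abara, Feb 13→Gallo.
Loads: Costa 3, Gallo 3, Rossi 3, Abara 3 — all ≤ 3.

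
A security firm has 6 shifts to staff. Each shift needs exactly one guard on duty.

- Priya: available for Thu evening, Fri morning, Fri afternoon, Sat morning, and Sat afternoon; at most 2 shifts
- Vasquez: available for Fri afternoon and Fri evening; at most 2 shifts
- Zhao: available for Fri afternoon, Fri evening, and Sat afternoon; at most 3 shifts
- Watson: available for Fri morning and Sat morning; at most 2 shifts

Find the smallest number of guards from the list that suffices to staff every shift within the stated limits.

6 slots to fill and no one can take more than 3, so at least ⌈6/3⌉ = 2 guards are needed.
Any 2 guards together have capacity at most 3+2 = 5 < 6 slots, so 2 can never suffice.
Priya, Vasquez, and Watson alone can cover everything: Thu evening→Priya, Fri morning→Watson, Fri afternoon→Vasquez, Fri evening→Vasquez, Sat morning→Watson, Sat afternoon→Priya.

3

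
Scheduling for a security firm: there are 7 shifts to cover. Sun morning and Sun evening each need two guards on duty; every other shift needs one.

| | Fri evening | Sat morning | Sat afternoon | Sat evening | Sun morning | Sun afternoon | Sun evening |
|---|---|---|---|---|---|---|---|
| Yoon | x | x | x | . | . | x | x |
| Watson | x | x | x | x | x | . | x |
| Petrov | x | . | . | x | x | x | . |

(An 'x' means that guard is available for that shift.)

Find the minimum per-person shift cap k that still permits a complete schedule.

3

With 3 guards and 9 worker-slots to fill, someone must work at least ⌈9/3⌉ = 3 shifts, so k ≥ 3.
k = 3 works: Fri evening→Petrov, Sat morning→Yoon, Sat afternoon→Yoon, Sat evening→Watson, Sun morning→Watson+Petrov, Sun afternoon→Petrov, Sun evening→Yoon+Watson.
Loads: Yoon 3, Watson 3, Petrov 3 — all ≤ 3.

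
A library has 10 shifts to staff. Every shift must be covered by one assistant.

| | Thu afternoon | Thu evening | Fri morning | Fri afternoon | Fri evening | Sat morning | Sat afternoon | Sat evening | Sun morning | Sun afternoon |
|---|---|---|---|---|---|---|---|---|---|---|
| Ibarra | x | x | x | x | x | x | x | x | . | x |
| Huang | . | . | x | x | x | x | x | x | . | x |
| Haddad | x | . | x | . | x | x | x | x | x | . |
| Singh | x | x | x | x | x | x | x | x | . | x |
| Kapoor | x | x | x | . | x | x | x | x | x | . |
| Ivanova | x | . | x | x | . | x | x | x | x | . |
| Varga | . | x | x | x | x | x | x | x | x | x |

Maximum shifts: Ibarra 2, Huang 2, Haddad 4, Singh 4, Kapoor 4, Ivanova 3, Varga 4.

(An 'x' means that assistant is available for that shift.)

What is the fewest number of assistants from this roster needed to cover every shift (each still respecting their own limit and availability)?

10 slots to fill and no one can take more than 4, so at least ⌈10/4⌉ = 3 assistants are needed.
Ibarra, Haddad, and Singh alone can cover everything: Thu afternoon→Haddad, Thu evening→Ibarra, Fri morning→Haddad, Fri afternoon→Ibarra, Fri evening→Haddad, Sat morning→Singh, Sat afternoon→Singh, Sat evening→Singh, Sun morning→Haddad, Sun afternoon→Singh.

3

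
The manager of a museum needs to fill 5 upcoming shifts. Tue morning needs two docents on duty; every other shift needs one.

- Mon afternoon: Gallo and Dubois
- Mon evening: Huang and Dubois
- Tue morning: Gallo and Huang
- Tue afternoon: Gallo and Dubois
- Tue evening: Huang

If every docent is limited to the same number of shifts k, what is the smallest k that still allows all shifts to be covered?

2

With 3 docents and 6 worker-slots to fill, someone must work at least ⌈6/3⌉ = 2 shifts, so k ≥ 2.
k = 2 works: Mon afternoon→Gallo, Mon evening→Dubois, Tue morning→Gallo+Huang, Tue afternoon→Dubois, Tue evening→Huang.
Loads: Gallo 2, Huang 2, Dubois 2 — all ≤ 2.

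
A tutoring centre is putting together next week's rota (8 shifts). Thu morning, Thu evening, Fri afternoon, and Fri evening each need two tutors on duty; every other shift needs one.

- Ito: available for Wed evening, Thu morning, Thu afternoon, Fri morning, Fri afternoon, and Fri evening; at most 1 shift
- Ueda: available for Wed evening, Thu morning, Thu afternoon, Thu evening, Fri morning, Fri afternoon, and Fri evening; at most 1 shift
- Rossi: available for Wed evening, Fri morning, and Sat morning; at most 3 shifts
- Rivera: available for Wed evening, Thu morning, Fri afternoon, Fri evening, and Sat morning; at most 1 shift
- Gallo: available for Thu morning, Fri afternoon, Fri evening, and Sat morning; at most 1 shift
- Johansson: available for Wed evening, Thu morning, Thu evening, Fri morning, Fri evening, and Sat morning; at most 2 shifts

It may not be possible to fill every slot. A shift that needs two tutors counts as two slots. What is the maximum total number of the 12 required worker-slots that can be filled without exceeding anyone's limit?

9

Total capacity across all tutors is 1+1+3+1+1+2 = 9, and 12 slots are needed, so at most 9 can be filled.
An assignment achieving 9: Wed evening→Rossi, Thu morning→Johansson, Thu afternoon→Ito, Thu evening→Ueda+Johansson, Fri morning→Rossi, Fri afternoon→Rivera+Gallo, Sat morning→Rossi.
Loads: Ito 1/1, Ueda 1/1, Rossi 3/3, Rivera 1/1, Gallo 1/1, Johansson 2/2.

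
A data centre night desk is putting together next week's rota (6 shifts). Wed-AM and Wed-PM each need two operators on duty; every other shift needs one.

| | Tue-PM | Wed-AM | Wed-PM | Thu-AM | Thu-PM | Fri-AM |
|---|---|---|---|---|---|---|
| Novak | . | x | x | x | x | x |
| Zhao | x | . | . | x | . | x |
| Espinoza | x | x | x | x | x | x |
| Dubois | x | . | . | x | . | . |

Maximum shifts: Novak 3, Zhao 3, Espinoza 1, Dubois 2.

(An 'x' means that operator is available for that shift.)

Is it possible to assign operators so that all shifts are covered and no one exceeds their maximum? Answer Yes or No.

Total capacity is 9 and 8 slots are needed, so capacity alone doesn't rule it out.
Shifts {Wed-AM, Wed-PM} need 4 worker-slots in total, but the operators available for any of those shifts (Novak and Espinoza) can supply at most 3 among them. So no valid schedule exists.

No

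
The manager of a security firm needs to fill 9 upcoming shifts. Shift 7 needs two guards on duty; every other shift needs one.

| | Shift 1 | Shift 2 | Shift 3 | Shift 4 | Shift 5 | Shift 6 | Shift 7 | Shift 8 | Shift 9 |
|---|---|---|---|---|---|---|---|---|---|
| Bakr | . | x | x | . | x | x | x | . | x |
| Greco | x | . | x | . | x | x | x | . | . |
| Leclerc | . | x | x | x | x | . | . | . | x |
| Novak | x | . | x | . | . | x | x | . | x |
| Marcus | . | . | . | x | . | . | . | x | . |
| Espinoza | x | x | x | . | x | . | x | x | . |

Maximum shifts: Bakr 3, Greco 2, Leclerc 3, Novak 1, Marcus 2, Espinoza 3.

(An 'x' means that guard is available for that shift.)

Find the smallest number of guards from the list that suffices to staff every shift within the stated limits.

4

10 slots to fill and no one can take more than 3, so at least ⌈10/3⌉ = 4 guards are needed.
Bakr, Greco, Leclerc, and Marcus alone can cover everything: Shift 1→Greco, Shift 2→Bakr, Shift 3→Leclerc, Shift 4→Marcus, Shift 5→Leclerc, Shift 6→Bakr, Shift 7→Bakr+Greco, Shift 8→Marcus, Shift 9→Leclerc.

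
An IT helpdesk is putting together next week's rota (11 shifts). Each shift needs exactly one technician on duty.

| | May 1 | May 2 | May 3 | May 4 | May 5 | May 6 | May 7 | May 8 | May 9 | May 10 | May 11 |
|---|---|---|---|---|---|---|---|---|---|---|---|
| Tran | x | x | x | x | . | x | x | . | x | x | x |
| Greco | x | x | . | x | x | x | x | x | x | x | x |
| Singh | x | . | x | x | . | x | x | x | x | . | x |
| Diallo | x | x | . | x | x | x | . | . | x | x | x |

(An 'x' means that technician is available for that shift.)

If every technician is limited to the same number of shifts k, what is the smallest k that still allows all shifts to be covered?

With 4 technicians and 11 worker-slots to fill, someone must work at least ⌈11/4⌉ = 3 shifts, so k ≥ 3.
k = 3 works: May 1→Singh, May 2→Tran, May 3→Tran, May 4→Singh, May 5→Greco, May 6→Singh, May 7→Tran, May 8→Greco, May 9→Diallo, May 10→Greco, May 11→Diallo.
Loads: Tran 3, Greco 3, Singh 3, Diallo 2 — all ≤ 3.

3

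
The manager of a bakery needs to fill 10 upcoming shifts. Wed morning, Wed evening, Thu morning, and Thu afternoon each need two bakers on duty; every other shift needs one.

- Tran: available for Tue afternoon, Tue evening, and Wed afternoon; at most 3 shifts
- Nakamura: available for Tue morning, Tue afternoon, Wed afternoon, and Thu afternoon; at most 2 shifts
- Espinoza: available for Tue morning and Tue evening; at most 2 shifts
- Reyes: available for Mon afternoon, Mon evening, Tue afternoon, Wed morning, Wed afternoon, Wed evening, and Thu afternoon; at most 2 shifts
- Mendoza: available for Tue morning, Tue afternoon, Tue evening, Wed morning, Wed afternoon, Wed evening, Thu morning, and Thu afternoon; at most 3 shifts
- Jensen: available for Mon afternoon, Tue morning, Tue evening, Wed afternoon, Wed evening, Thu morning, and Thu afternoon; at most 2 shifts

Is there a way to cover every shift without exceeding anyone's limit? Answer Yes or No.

Total capacity is 14 and 14 slots are needed, so capacity alone doesn't rule it out.
Shifts {Mon afternoon, Mon evening, Wed morning, Wed evening, Thu morning} need 8 worker-slots in total, but the bakers available for any of those shifts (Reyes, Mendoza, and Jensen) can supply at most 7 among them. So no valid schedule exists.

No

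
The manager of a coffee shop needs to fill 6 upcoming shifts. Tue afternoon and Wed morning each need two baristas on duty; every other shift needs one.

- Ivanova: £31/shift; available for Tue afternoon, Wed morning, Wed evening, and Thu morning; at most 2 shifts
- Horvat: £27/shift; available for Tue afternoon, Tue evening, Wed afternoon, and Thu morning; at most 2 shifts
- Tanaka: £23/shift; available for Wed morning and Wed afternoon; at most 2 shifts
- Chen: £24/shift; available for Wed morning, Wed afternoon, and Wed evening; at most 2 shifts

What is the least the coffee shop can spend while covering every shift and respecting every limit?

£210

Tue afternoon can only be covered by Ivanova and Horvat, so that assignment is forced.
Tue evening can only be covered by Horvat, so that assignment is forced.
Picking the cheapest available barista for each shift independently would cost £206, but that ignores the shift limits.
An optimal schedule: Tue afternoon→Ivanova+Horvat, Tue evening→Horvat, Wed morning→Tanaka+Chen, Wed afternoon→Tanaka, Wed evening→Chen, Thu morning→Ivanova.
Total: 31 + 27 + 27 + 23 + 24 + 23 + 24 + 31 = £210.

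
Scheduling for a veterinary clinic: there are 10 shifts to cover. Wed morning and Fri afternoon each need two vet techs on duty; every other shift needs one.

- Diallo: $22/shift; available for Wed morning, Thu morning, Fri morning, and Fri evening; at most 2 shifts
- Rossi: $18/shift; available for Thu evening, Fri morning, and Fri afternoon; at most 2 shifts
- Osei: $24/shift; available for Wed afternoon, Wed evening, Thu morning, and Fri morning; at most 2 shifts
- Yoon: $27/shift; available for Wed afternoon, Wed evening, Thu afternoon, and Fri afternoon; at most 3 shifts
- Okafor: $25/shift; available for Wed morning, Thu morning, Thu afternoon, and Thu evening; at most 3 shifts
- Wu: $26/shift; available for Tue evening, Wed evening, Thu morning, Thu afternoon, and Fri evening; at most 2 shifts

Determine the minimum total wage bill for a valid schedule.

Tue evening can only be covered by Wu, so that assignment is forced.
Wed morning can only be covered by Diallo and Okafor, so that assignment is forced.
Fri afternoon can only be covered by Rossi and Yoon, so that assignment is forced.
Picking the cheapest available vet tech for each shift independently would cost $271, but that ignores the shift limits.
An optimal schedule: Tue evening→Wu, Wed morning→Diallo+Okafor, Wed afternoon→Osei, Wed evening→Wu, Thu morning→Okafor, Thu afternoon→Okafor, Thu evening→Rossi, Fri morning→Osei, Fri afternoon→Rossi+Yoon, Fri evening→Diallo.
Total: 26 + 22 + 25 + 24 + 26 + 25 + 25 + 18 + 24 + 18 + 27 + 22 = $282.

$282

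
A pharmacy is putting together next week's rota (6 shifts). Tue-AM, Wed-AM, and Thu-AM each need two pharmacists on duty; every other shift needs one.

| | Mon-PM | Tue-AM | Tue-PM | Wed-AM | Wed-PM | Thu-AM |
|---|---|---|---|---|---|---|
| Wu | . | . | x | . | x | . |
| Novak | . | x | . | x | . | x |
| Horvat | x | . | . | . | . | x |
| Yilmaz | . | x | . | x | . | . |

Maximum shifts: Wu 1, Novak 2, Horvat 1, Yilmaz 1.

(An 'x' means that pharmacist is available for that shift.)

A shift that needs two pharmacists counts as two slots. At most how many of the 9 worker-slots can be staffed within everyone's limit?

5

Total capacity across all pharmacists is 1+2+1+1 = 5, and 9 slots are needed, so at most 5 can be filled.
An assignment achieving 5: Mon-PM→Horvat, Tue-AM→Novak+Yilmaz, Tue-PM→Wu, Wed-AM→Novak.
Loads: Wu 1/1, Novak 2/2, Horvat 1/1, Yilmaz 1/1.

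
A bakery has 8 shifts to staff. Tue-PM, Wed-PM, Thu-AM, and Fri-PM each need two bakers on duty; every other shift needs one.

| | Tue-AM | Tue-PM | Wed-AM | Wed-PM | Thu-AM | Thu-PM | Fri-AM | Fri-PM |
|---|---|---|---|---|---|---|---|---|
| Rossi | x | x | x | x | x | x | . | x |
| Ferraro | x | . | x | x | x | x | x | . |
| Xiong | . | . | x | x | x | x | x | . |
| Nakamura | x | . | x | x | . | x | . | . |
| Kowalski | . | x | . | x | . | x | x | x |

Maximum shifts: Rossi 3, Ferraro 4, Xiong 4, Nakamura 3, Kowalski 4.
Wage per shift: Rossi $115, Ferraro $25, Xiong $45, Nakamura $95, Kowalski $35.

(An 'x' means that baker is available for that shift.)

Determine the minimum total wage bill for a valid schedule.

$560

Tue-PM can only be covered by Rossi and Kowalski, so that assignment is forced.
Fri-PM can only be covered by Rossi and Kowalski, so that assignment is forced.
Picking the cheapest available baker for each shift independently would cost $530, but that ignores the shift limits.
An optimal schedule: Tue-AM→Ferraro, Tue-PM→Kowalski+Rossi, Wed-AM→Ferraro, Wed-PM→Kowalski+Xiong, Thu-AM→Ferraro+Xiong, Thu-PM→Kowalski, Fri-AM→Ferraro, Fri-PM→Kowalski+Rossi.
Total: 25 + 35 + 115 + 25 + 35 + 45 + 25 + 45 + 35 + 25 + 35 + 115 = $560.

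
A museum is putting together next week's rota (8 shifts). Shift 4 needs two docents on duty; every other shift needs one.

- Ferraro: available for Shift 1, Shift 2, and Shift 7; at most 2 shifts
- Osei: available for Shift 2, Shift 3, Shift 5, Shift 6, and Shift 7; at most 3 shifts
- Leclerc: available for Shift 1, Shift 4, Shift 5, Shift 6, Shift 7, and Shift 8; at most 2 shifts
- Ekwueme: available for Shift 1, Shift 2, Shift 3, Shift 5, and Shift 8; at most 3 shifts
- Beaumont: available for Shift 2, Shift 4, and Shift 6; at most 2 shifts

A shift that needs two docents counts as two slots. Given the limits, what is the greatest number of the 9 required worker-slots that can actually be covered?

Total capacity across all docents is 2+3+2+3+2 = 12, and 9 slots are needed, so at most 9 can be filled.
An assignment achieving 9: Shift 1→Ferraro, Shift 2→Ekwueme, Shift 3→Osei, Shift 4→Leclerc+Beaumont, Shift 5→Osei, Shift 6→Osei, Shift 7→Ferraro, Shift 8→Leclerc.
Loads: Ferraro 2/2, Osei 3/3, Leclerc 2/2, Ekwueme 1/3, Beaumont 1/2.

9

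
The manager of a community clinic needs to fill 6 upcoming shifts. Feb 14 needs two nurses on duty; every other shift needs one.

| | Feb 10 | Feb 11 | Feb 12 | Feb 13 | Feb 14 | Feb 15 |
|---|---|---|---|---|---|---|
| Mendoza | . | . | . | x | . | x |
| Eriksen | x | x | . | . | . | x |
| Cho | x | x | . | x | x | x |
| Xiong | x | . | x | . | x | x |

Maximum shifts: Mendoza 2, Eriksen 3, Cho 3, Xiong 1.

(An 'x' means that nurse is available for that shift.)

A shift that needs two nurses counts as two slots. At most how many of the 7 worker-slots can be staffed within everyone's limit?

Total capacity across all nurses is 2+3+3+1 = 9, and 7 slots are needed, so at most 7 can be filled.
Shifts {Feb 12, Feb 14} need 3 slots but only Cho and Xiong are available for them, supplying at most 2 — so at least 1 slot must go unfilled.
An assignment achieving 6: Feb 10→Eriksen, Feb 11→Eriksen, Feb 12→Xiong, Feb 13→Mendoza, Feb 14→Cho, Feb 15→Mendoza.
Loads: Mendoza 2/2, Eriksen 2/3, Cho 1/3, Xiong 1/1.

6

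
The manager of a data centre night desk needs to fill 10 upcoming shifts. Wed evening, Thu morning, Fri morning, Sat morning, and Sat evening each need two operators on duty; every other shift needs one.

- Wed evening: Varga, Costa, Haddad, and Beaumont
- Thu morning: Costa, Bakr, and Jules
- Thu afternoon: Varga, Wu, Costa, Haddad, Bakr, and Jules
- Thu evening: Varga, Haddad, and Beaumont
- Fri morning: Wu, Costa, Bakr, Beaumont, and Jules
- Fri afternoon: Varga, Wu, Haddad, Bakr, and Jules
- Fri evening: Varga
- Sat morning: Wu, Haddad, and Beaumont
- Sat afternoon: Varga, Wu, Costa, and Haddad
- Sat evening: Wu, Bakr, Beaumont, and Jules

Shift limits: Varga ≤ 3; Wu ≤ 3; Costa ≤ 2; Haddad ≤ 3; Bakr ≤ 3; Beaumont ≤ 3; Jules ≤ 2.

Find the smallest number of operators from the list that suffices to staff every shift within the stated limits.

6

15 slots to fill and no one can take more than 3, so at least ⌈15/3⌉ = 5 operators are needed.
No set of 5 operators can cover every shift (each such set leaves at least one shift with no one available or exceeds a cap).
Varga, Wu, Costa, Haddad, Bakr, and Beaumont alone can cover everything: Wed evening→Haddad+Beaumont, Thu morning→Costa+Bakr, Thu afternoon→Costa, Thu evening→Varga, Fri morning→Bakr+Beaumont, Fri afternoon→Varga, Fri evening→Varga, Sat morning→Wu+Haddad, Sat afternoon→Wu, Sat evening→Wu+Bakr.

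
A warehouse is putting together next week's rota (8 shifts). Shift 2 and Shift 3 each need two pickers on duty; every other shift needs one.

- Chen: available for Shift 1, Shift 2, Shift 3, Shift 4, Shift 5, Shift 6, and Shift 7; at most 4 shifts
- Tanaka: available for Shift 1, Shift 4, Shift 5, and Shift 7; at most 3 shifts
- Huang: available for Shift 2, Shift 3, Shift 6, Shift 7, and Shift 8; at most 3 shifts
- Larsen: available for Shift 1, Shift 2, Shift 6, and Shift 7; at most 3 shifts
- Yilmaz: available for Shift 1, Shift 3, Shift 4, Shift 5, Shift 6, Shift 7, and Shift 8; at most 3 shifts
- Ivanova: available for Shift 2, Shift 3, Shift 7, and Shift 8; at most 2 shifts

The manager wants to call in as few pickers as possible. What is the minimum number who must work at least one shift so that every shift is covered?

10 slots to fill and no one can take more than 4, so at least ⌈10/4⌉ = 3 pickers are needed.
Chen, Tanaka, and Huang alone can cover everything: Shift 1→Chen, Shift 2→Chen+Huang, Shift 3→Chen+Huang, Shift 4→Tanaka, Shift 5→Tanaka, Shift 6→Chen, Shift 7→Tanaka, Shift 8→Huang.

3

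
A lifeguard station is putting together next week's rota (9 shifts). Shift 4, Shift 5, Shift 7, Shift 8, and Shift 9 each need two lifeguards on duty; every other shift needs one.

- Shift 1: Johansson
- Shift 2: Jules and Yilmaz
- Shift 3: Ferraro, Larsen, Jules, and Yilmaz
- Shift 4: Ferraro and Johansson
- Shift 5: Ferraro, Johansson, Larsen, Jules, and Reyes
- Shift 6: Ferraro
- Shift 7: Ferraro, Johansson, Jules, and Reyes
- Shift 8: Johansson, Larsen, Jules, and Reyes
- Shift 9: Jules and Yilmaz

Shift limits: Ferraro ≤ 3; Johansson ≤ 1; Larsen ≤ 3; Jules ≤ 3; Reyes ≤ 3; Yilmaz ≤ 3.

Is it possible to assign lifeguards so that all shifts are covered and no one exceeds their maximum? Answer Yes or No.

Total capacity is 16 and 14 slots are needed, so capacity alone doesn't rule it out.
Shifts {Shift 1, Shift 4} need 3 worker-slots in total, but the lifeguards available for any of those shifts (Ferraro and Johansson) can supply at most 2 among them. So no valid schedule exists.

No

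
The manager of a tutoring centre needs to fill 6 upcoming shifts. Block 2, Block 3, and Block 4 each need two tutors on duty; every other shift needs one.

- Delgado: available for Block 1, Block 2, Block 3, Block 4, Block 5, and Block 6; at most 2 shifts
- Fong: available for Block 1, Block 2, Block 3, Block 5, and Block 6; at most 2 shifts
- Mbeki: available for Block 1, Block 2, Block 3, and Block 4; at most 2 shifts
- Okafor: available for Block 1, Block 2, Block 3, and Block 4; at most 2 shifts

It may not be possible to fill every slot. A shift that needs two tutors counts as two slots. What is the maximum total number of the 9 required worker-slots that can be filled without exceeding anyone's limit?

Total capacity across all tutors is 2+2+2+2 = 8, and 9 slots are needed, so at most 8 can be filled.
An assignment achieving 8: Block 1→Fong, Block 2→Fong+Mbeki, Block 3→Okafor, Block 4→Mbeki+Okafor, Block 5→Delgado, Block 6→Delgado.
Loads: Delgado 2/2, Fong 2/2, Mbeki 2/2, Okafor 2/2.

8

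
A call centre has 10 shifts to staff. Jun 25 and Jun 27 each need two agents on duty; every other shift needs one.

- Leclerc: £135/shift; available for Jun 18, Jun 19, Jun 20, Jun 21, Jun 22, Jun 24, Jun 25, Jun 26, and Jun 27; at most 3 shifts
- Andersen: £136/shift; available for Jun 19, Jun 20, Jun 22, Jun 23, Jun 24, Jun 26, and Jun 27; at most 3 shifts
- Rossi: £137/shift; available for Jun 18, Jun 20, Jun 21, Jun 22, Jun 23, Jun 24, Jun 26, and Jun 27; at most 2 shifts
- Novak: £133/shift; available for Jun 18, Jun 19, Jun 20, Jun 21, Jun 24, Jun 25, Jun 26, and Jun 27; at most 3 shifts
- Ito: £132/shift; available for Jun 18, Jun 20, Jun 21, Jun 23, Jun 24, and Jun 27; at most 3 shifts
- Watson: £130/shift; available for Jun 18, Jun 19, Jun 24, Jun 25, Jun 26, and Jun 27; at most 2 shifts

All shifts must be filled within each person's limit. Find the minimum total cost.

£1596

Picking the cheapest available agent for each shift independently would cost £1576, but that ignores the shift limits.
An optimal schedule: Jun 18→Ito, Jun 19→Watson, Jun 20→Novak, Jun 21→Ito, Jun 22→Leclerc, Jun 23→Ito, Jun 24→Leclerc, Jun 25→Watson+Novak, Jun 26→Novak, Jun 27→Leclerc+Andersen.
Total: 132 + 130 + 133 + 132 + 135 + 132 + 135 + 130 + 133 + 133 + 135 + 136 = £1596.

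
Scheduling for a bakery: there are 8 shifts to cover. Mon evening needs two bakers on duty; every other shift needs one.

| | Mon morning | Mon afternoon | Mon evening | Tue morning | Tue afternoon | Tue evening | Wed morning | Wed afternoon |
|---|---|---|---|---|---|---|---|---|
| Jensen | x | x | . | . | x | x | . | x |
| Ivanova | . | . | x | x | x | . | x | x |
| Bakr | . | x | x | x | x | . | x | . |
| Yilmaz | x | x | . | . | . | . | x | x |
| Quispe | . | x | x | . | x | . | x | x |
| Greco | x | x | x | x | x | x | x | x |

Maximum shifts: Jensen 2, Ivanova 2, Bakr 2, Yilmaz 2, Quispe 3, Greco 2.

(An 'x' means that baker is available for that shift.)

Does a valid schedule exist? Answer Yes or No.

Yes

One valid schedule: Mon morning→Jensen, Mon afternoon→Bakr, Mon evening→Quispe+Greco, Tue morning→Ivanova, Tue afternoon→Ivanova, Tue evening→Jensen, Wed morning→Bakr, Wed afternoon→Yilmaz.
Loads: Jensen 2/2, Ivanova 2/2, Bakr 2/2, Yilmaz 1/2, Quispe 1/3, Greco 1/2 — all within limits.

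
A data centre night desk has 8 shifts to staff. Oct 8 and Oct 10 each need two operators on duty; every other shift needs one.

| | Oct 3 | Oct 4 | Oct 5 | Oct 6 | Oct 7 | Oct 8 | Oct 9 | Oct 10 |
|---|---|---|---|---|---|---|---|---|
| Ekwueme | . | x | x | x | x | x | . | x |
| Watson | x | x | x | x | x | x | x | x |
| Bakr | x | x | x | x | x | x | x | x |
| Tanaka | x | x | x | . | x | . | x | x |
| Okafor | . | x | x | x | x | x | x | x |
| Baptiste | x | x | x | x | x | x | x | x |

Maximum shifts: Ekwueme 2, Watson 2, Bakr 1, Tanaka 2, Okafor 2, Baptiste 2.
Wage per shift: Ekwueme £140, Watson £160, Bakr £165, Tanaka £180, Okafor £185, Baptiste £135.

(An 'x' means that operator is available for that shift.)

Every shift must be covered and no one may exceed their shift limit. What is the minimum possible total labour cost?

Picking the cheapest available operator for each shift independently would cost £1360, but that ignores the shift limits.
An optimal schedule: Oct 3→Baptiste, Oct 4→Ekwueme, Oct 5→Ekwueme, Oct 6→Baptiste, Oct 7→Tanaka, Oct 8→Watson+Bakr, Oct 9→Watson, Oct 10→Tanaka+Okafor.
Total: 135 + 140 + 140 + 135 + 180 + 160 + 165 + 160 + 180 + 185 = £1580.

£1580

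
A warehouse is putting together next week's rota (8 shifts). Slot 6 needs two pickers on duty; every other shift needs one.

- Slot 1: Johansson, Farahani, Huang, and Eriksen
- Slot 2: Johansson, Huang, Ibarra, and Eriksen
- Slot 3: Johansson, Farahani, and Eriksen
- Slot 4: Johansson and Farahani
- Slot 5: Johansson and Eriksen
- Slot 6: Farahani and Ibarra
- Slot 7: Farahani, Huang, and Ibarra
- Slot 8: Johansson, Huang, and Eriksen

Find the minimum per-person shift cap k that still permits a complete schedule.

2

With 5 pickers and 9 worker-slots to fill, someone must work at least ⌈9/5⌉ = 2 shifts, so k ≥ 2.
k = 2 works: Slot 1→Eriksen, Slot 2→Ibarra, Slot 3→Farahani, Slot 4→Johansson, Slot 5→Johansson, Slot 6→Farahani+Ibarra, Slot 7→Huang, Slot 8→Huang.
Loads: Johansson 2, Farahani 2, Huang 2, Ibarra 2, Eriksen 1 — all ≤ 2.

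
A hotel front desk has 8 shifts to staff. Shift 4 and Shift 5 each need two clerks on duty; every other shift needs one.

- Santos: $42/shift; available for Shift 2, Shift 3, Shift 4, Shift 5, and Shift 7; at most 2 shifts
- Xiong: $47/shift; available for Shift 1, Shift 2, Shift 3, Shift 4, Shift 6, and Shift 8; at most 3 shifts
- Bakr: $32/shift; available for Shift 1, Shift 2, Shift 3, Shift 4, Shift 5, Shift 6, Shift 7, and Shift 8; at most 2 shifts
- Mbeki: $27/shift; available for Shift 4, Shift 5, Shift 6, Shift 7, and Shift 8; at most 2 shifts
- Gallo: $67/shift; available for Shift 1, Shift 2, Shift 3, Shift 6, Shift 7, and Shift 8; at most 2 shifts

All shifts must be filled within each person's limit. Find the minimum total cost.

Picking the cheapest available clerk for each shift independently would cost $295, but that ignores the shift limits.
An optimal schedule: Shift 1→Xiong, Shift 2→Santos, Shift 3→Xiong, Shift 4→Bakr+Mbeki, Shift 5→Santos+Bakr, Shift 6→Xiong, Shift 7→Mbeki, Shift 8→Gallo.
Total: 47 + 42 + 47 + 32 + 27 + 42 + 32 + 47 + 27 + 67 = $410.

$410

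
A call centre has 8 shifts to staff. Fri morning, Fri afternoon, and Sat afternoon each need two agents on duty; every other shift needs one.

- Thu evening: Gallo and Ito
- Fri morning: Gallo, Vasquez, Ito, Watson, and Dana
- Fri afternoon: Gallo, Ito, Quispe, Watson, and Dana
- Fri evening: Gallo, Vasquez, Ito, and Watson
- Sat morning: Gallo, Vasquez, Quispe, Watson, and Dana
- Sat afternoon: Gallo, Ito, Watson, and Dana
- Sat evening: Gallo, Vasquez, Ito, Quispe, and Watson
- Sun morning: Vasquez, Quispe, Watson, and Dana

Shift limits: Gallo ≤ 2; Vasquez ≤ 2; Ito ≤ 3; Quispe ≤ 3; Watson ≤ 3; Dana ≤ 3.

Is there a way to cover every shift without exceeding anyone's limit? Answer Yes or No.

Yes

One valid schedule: Thu evening→Gallo, Fri morning→Ito+Watson, Fri afternoon→Quispe+Watson, Fri evening→Gallo, Sat morning→Vasquez, Sat afternoon→Ito+Watson, Sat evening→Ito, Sun morning→Vasquez.
Loads: Gallo 2/2, Vasquez 2/2, Ito 3/3, Quispe 1/3, Watson 3/3, Dana 0/3 — all within limits.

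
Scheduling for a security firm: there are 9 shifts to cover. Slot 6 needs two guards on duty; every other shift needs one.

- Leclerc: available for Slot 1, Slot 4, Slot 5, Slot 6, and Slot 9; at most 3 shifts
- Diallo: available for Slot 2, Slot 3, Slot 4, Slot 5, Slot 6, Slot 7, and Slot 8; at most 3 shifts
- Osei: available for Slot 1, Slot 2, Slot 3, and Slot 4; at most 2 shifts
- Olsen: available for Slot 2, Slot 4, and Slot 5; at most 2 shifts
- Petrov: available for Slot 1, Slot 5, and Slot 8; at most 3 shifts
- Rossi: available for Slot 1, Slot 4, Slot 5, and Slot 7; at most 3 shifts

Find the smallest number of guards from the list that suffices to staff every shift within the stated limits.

4

10 slots to fill and no one can take more than 3, so at least ⌈10/3⌉ = 4 guards are needed.
Leclerc, Diallo, Osei, and Olsen alone can cover everything: Slot 1→Leclerc, Slot 2→Osei, Slot 3→Osei, Slot 4→Olsen, Slot 5→Olsen, Slot 6→Leclerc+Diallo, Slot 7→Diallo, Slot 8→Diallo, Slot 9→Leclerc.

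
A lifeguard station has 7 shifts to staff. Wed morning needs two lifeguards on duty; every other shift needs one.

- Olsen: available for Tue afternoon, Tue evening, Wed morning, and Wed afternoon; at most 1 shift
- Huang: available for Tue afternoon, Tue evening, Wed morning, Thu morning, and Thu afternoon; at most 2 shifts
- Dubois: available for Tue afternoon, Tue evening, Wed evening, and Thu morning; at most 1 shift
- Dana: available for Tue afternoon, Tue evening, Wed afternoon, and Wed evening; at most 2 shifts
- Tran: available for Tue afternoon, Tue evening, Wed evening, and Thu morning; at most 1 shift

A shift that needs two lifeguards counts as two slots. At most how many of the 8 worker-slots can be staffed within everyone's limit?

Total capacity across all lifeguards is 1+2+1+2+1 = 7, and 8 slots are needed, so at most 7 can be filled.
An assignment achieving 7: Tue afternoon→Dana, Wed morning→Olsen+Huang, Wed afternoon→Dana, Wed evening→Dubois, Thu morning→Tran, Thu afternoon→Huang.
Loads: Olsen 1/1, Huang 2/2, Dubois 1/1, Dana 2/2, Tran 1/1.

7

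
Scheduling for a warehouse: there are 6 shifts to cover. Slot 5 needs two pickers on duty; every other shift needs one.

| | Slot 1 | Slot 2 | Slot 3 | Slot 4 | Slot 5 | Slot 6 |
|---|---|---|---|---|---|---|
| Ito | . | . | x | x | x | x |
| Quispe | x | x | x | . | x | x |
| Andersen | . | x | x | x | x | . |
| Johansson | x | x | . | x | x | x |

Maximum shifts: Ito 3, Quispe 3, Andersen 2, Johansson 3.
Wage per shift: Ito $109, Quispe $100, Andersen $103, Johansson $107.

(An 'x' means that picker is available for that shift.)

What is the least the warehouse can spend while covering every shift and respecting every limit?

Picking the cheapest available picker for each shift independently would cost $706, but that ignores the shift limits.
An optimal schedule: Slot 1→Quispe, Slot 2→Quispe, Slot 3→Quispe, Slot 4→Andersen, Slot 5→Andersen+Johansson, Slot 6→Johansson.
Total: 100 + 100 + 100 + 103 + 103 + 107 + 107 = $720.

$720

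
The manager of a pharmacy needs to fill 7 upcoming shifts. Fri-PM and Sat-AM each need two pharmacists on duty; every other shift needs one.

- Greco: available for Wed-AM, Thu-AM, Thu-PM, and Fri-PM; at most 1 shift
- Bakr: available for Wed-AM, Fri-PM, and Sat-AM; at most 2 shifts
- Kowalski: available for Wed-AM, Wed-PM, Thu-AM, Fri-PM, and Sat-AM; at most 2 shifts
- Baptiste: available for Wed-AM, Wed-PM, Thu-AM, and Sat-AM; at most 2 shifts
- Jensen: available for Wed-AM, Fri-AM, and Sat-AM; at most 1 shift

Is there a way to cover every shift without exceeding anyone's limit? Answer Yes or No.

No

Total capacity is 1+2+2+2+1 = 8 but 9 worker-slots are needed — infeasible.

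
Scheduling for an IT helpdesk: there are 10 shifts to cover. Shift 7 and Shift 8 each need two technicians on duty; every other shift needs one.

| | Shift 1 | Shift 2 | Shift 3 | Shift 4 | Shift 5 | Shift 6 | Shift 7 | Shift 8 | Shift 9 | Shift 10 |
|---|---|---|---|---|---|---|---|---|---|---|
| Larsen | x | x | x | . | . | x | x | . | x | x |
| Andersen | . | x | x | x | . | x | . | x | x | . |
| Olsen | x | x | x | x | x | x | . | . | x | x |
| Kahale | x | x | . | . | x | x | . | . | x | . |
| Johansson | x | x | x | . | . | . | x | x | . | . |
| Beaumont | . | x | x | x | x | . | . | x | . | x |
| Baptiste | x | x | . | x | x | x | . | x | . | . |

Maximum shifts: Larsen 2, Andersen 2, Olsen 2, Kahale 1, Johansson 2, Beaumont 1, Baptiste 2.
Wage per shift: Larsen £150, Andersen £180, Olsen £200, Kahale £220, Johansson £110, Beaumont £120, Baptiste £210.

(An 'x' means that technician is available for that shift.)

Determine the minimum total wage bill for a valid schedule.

£2040

Shift 7 can only be covered by Larsen and Johansson, so that assignment is forced.
Picking the cheapest available technician for each shift independently would cost £1480, but that ignores the shift limits.
An optimal schedule: Shift 1→Olsen, Shift 2→Baptiste, Shift 3→Johansson, Shift 4→Andersen, Shift 5→Olsen, Shift 6→Kahale, Shift 7→Larsen+Johansson, Shift 8→Beaumont+Baptiste, Shift 9→Andersen, Shift 10→Larsen.
Total: 200 + 210 + 110 + 180 + 200 + 220 + 150 + 110 + 120 + 210 + 180 + 150 = £2040.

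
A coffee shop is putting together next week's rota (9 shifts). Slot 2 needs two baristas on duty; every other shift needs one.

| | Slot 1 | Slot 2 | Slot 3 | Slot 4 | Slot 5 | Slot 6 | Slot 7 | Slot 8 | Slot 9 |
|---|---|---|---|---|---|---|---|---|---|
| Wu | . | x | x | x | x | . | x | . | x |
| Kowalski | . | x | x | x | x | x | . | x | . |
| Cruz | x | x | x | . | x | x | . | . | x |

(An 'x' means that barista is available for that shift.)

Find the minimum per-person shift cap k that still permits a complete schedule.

4

With 3 baristas and 10 worker-slots to fill, someone must work at least ⌈10/3⌉ = 4 shifts, so k ≥ 4.
k = 4 works: Slot 1→Cruz, Slot 2→Wu+Kowalski, Slot 3→Kowalski, Slot 4→Wu, Slot 5→Cruz, Slot 6→Kowalski, Slot 7→Wu, Slot 8→Kowalski, Slot 9→Wu.
Loads: Wu 4, Kowalski 4, Cruz 2 — all ≤ 4.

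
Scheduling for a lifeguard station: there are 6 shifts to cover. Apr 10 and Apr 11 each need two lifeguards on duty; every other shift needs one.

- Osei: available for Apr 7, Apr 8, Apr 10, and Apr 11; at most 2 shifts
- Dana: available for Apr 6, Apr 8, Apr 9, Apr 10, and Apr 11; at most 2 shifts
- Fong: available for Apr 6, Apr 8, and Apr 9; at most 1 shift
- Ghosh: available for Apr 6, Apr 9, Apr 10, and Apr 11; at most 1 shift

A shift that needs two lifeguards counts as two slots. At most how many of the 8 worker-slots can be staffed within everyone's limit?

Total capacity across all lifeguards is 2+2+1+1 = 6, and 8 slots are needed, so at most 6 can be filled.
An assignment achieving 6: Apr 6→Dana, Apr 7→Osei, Apr 8→Osei, Apr 9→Fong, Apr 10→Dana+Ghosh.
Loads: Osei 2/2, Dana 2/2, Fong 1/1, Ghosh 1/1.

6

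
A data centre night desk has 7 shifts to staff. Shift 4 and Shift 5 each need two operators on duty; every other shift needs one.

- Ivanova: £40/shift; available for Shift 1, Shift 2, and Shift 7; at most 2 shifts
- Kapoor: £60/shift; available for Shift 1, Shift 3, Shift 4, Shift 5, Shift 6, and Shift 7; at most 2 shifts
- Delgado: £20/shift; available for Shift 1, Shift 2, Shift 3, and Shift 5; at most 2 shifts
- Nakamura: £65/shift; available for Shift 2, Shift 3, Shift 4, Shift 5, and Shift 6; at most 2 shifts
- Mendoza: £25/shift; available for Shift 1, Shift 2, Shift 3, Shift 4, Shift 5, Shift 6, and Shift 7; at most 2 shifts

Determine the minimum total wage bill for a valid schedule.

£355

Picking the cheapest available operator for each shift independently would cost £240, but that ignores the shift limits.
An optimal schedule: Shift 1→Delgado, Shift 2→Ivanova, Shift 3→Delgado, Shift 4→Mendoza+Kapoor, Shift 5→Kapoor+Nakamura, Shift 6→Mendoza, Shift 7→Ivanova.
Total: 20 + 40 + 20 + 25 + 60 + 60 + 65 + 25 + 40 = £355.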